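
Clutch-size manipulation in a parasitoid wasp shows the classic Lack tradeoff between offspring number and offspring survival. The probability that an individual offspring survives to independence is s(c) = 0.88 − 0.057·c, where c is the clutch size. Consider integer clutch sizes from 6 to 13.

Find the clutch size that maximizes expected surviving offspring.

8

Expected surviving offspring = c × s(c):
  c=6: 6 × 0.538 = 3.228
  c=7: 7 × 0.481 = 3.367
  c=8: 8 × 0.424 = 3.392
  c=9: 9 × 0.367 = 3.303
  c=10: 10 × 0.310 = 3.100
  c=11: 11 × 0.253 = 2.783
  c=12: 12 × 0.196 = 2.352
  c=13: 13 × 0.139 = 1.807
Maximum at c = 8 (3.392 surviving offspring).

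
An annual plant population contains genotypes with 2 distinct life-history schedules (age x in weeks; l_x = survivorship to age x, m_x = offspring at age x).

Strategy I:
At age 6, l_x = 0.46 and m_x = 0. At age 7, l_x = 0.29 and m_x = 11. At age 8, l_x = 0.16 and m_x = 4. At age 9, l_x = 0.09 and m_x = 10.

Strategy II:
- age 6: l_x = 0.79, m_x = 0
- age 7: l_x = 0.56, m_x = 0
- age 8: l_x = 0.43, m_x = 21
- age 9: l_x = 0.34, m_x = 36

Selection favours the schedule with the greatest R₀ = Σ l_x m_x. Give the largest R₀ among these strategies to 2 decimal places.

Strategy I: R₀ = 0.46×0 + 0.29×11 + 0.16×4 + 0.09×10 = 4.7300
Strategy II: R₀ = 0.79×0 + 0.56×0 + 0.43×21 + 0.34×36 = 21.2700
Highest R₀: strategy II with 21.2700.

21.27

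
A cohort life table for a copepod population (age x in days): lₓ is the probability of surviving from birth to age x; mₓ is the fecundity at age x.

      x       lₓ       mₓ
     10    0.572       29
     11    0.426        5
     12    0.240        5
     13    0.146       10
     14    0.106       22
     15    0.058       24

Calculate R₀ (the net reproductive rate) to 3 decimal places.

R₀ = Σ lₓ mₓ:
  age 10: 0.572 × 29 = 16.5880
  age 11: 0.426 × 5 = 2.1300
  age 12: 0.240 × 5 = 1.2000
  age 13: 0.146 × 10 = 1.4600
  age 14: 0.106 × 22 = 2.3320
  age 15: 0.058 × 24 = 1.3920
R₀ = 16.5880 + 2.1300 + 1.2000 + 1.4600 + 2.3320 + 1.3920 = 25.1020

25.102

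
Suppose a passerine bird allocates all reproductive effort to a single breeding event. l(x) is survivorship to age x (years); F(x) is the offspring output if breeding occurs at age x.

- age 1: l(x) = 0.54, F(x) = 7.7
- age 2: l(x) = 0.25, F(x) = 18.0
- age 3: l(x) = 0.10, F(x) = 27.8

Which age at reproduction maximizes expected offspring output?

2

Expected offspring if breeding at age x = l(x) × F(x):
  age 1: 0.54 × 7.7 = 4.158
  age 2: 0.25 × 18.0 = 4.500
  age 3: 0.10 × 27.8 = 2.780
Maximum at age 2 (4.500).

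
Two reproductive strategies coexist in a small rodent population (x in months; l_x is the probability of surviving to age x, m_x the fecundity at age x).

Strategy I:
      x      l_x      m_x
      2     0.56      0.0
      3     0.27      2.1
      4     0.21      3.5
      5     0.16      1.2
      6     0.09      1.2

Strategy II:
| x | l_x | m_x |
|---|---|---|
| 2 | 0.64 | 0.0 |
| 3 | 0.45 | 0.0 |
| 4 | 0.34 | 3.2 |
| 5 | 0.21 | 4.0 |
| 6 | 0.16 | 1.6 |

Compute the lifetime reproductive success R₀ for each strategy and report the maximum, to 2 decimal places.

Strategy I: R₀ = 0.56×0.0 + 0.27×2.1 + 0.21×3.5 + 0.16×1.2 + 0.09×1.2 = 1.6020
Strategy II: R₀ = 0.64×0.0 + 0.45×0.0 + 0.34×3.2 + 0.21×4.0 + 0.16×1.6 = 2.1840
Highest R₀: strategy II with 2.1840.

2.18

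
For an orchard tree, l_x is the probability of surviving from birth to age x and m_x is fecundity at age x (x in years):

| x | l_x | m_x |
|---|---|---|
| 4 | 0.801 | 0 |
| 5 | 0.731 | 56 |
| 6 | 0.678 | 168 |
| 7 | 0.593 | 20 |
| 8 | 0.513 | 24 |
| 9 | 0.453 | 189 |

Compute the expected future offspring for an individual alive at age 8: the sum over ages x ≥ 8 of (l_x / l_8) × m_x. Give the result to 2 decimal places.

l_8 = 0.513. Conditional survival from age 8 to x is l_x / l_8.
  x=8: (0.513/0.513) × 24 = 24.0000
  x=9: (0.453/0.513) × 189 = 166.8947
Sum = 24.0000 + 166.8947 = 190.8947

190.89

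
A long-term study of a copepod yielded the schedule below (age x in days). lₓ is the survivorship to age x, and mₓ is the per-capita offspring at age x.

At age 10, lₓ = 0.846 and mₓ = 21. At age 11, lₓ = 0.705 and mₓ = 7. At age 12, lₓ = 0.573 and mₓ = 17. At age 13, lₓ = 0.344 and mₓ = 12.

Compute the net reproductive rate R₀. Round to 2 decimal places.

R₀ = Σ lₓ mₓ:
  age 10: 0.846 × 21 = 17.7660
  age 11: 0.705 × 7 = 4.9350
  age 12: 0.573 × 17 = 9.7410
  age 13: 0.344 × 12 = 4.1280
R₀ = 17.7660 + 4.9350 + 9.7410 + 4.1280 = 36.5700

36.57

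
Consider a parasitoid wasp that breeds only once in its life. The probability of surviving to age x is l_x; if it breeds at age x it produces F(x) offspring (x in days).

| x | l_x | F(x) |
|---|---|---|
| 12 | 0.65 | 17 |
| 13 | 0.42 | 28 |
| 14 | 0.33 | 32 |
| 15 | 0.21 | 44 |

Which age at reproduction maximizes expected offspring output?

Expected offspring if breeding at age x = l_x × F(x):
  age 12: 0.65 × 17 = 11.050
  age 13: 0.42 × 28 = 11.760
  age 14: 0.33 × 32 = 10.560
  age 15: 0.21 × 44 = 9.240
Maximum at age 13 (11.760).

13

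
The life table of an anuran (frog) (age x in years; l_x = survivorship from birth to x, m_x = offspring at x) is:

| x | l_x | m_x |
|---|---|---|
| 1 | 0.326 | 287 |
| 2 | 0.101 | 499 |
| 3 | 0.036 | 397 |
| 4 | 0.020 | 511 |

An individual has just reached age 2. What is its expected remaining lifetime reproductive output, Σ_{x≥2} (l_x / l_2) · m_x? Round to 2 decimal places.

l_2 = 0.101. Conditional survival from age 2 to x is l_x / l_2.
  x=2: (0.101/0.101) × 499 = 499.0000
  x=3: (0.036/0.101) × 397 = 141.5050
  x=4: (0.020/0.101) × 511 = 101.1881
Sum = 499.0000 + 141.5050 + 101.1881 = 741.6931

741.69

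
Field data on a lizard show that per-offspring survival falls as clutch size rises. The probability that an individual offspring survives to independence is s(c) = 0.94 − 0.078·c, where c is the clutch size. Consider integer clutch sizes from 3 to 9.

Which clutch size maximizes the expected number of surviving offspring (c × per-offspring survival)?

6

Expected surviving offspring = c × s(c):
  c=3: 3 × 0.706 = 2.118
  c=4: 4 × 0.628 = 2.512
  c=5: 5 × 0.550 = 2.750
  c=6: 6 × 0.472 = 2.832
  c=7: 7 × 0.394 = 2.758
  c=8: 8 × 0.316 = 2.528
  c=9: 9 × 0.238 = 2.142
Maximum at c = 6 (2.832 surviving offspring).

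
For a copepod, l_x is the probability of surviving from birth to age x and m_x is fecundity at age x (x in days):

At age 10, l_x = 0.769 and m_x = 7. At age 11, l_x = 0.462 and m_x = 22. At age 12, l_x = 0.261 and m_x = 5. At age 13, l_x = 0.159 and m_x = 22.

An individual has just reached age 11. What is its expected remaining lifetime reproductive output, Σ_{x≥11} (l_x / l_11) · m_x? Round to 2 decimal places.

l_11 = 0.462. Conditional survival from age 11 to x is l_x / l_11.
  x=11: (0.462/0.462) × 22 = 22.0000
  x=12: (0.261/0.462) × 5 = 2.8247
  x=13: (0.159/0.462) × 22 = 7.5714
Sum = 22.0000 + 2.8247 + 7.5714 = 32.3961

32.40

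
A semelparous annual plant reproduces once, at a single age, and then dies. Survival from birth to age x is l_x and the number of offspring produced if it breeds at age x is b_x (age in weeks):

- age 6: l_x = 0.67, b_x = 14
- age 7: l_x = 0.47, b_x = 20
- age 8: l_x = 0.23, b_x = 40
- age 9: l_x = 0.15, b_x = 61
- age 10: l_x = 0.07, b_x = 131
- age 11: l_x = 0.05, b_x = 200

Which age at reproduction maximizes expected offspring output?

Expected offspring if breeding at age x = l_x × b_x:
  age 6: 0.67 × 14 = 9.380
  age 7: 0.47 × 20 = 9.400
  age 8: 0.23 × 40 = 9.200
  age 9: 0.15 × 61 = 9.150
  age 10: 0.07 × 131 = 9.170
  age 11: 0.05 × 200 = 10.000
Maximum at age 11 (10.000).

11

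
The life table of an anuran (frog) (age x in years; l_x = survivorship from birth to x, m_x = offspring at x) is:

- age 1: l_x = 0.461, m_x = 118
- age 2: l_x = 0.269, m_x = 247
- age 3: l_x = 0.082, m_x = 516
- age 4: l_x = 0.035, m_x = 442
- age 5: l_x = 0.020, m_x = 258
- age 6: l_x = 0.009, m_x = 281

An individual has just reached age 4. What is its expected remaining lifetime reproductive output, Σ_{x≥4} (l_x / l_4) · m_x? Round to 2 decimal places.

l_4 = 0.035. Conditional survival from age 4 to x is l_x / l_4.
  x=4: (0.035/0.035) × 442 = 442.0000
  x=5: (0.020/0.035) × 258 = 147.4286
  x=6: (0.009/0.035) × 281 = 72.2571
Sum = 442.0000 + 147.4286 + 72.2571 = 661.6857

661.69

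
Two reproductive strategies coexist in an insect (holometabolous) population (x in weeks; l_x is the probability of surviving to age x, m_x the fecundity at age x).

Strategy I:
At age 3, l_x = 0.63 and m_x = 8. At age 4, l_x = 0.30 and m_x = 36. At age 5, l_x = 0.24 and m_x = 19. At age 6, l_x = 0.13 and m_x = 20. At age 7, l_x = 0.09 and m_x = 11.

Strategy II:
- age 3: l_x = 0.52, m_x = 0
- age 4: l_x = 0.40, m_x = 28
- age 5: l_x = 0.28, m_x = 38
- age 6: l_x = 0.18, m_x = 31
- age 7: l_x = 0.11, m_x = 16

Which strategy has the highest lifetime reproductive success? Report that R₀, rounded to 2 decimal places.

Strategy I: R₀ = 0.63×8 + 0.30×36 + 0.24×19 + 0.13×20 + 0.09×11 = 23.9900
Strategy II: R₀ = 0.52×0 + 0.40×28 + 0.28×38 + 0.18×31 + 0.11×16 = 29.1800
Highest R₀: strategy II with 29.1800.

29.18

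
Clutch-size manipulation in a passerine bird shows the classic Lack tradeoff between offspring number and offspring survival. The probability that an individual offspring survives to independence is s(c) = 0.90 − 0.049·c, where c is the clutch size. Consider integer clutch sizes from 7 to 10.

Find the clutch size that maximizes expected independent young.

Expected independent young = c × s(c):
  c=7: 7 × 0.557 = 3.899
  c=8: 8 × 0.508 = 4.064
  c=9: 9 × 0.459 = 4.131
  c=10: 10 × 0.410 = 4.100
Maximum at c = 9 (4.131 independent young).

9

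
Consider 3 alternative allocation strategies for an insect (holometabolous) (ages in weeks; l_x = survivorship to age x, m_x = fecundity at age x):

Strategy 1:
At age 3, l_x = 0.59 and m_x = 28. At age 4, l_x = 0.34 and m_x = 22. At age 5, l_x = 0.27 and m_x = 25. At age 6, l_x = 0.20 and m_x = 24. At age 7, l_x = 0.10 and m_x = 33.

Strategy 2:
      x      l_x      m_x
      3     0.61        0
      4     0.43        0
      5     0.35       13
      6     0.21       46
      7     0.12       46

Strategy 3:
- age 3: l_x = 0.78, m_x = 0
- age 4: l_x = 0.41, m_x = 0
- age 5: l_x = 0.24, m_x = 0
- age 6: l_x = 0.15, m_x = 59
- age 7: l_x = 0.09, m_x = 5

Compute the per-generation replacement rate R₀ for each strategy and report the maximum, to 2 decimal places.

Strategy 1: R₀ = 0.59×28 + 0.34×22 + 0.27×25 + 0.20×24 + 0.10×33 = 38.8500
Strategy 2: R₀ = 0.61×0 + 0.43×0 + 0.35×13 + 0.21×46 + 0.12×46 = 19.7300
Strategy 3: R₀ = 0.78×0 + 0.41×0 + 0.24×0 + 0.15×59 + 0.09×5 = 9.3000
Highest R₀: strategy 1 with 38.8500.

38.85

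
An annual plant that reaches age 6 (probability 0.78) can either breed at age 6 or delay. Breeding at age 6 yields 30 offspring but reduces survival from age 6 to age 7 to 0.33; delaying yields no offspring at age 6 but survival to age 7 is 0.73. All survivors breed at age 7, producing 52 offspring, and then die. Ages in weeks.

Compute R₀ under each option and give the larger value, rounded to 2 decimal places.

36.78

breed at age 6: R₀ = 0.78 × (30 + 0.33 × 52) = 0.78 × 47.1600 = 36.7848
delay to age 7: R₀ = 0.78 × (0.73 × 52) = 0.78 × 37.9600 = 29.6088
Higher: breed at age 6 (36.7848).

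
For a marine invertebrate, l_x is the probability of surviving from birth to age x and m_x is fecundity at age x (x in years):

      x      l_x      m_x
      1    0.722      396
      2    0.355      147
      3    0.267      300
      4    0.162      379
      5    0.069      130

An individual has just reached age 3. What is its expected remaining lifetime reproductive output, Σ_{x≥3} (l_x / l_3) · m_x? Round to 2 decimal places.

563.55

l_3 = 0.267. Conditional survival from age 3 to x is l_x / l_3.
  x=3: (0.267/0.267) × 300 = 300.0000
  x=4: (0.162/0.267) × 379 = 229.9551
  x=5: (0.069/0.267) × 130 = 33.5955
Sum = 300.0000 + 229.9551 + 33.5955 = 563.5506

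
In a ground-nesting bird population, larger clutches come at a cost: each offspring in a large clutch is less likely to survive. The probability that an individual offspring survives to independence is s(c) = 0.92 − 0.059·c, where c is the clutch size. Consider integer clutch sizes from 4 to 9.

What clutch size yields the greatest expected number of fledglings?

8

Expected fledglings = c × s(c):
  c=4: 4 × 0.684 = 2.736
  c=5: 5 × 0.625 = 3.125
  c=6: 6 × 0.566 = 3.396
  c=7: 7 × 0.507 = 3.549
  c=8: 8 × 0.448 = 3.584
  c=9: 9 × 0.389 = 3.501
Maximum at c = 8 (3.584 fledglings).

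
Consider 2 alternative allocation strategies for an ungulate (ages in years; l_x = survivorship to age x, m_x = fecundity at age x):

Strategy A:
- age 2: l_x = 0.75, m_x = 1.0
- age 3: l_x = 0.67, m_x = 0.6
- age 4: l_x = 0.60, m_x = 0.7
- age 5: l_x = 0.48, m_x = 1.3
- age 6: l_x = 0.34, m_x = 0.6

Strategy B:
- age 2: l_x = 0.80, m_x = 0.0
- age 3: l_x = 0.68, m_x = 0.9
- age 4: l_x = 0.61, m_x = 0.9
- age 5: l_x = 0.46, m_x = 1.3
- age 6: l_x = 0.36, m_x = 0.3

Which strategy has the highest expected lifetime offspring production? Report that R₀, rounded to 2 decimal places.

Strategy A: R₀ = 0.75×1.0 + 0.67×0.6 + 0.60×0.7 + 0.48×1.3 + 0.34×0.6 = 2.4000
Strategy B: R₀ = 0.80×0.0 + 0.68×0.9 + 0.61×0.9 + 0.46×1.3 + 0.36×0.3 = 1.8670
Highest R₀: strategy A with 2.4000.

2.40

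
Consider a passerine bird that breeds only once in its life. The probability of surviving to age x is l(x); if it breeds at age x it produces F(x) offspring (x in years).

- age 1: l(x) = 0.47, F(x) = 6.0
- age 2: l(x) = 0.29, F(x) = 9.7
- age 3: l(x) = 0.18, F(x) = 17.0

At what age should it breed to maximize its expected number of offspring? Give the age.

3

Expected offspring if breeding at age x = l(x) × F(x):
  age 1: 0.47 × 6.0 = 2.820
  age 2: 0.29 × 9.7 = 2.813
  age 3: 0.18 × 17.0 = 3.060
Maximum at age 3 (3.060).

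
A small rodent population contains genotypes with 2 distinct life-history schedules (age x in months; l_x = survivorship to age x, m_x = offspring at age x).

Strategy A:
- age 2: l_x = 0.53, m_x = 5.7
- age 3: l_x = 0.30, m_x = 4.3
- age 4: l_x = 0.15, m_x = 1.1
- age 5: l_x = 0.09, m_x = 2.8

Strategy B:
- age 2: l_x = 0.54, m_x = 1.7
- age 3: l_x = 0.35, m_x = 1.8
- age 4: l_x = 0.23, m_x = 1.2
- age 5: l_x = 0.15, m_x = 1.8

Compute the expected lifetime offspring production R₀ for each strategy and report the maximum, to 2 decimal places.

Strategy A: R₀ = 0.53×5.7 + 0.30×4.3 + 0.15×1.1 + 0.09×2.8 = 4.7280
Strategy B: R₀ = 0.54×1.7 + 0.35×1.8 + 0.23×1.2 + 0.15×1.8 = 2.0940
Highest R₀: strategy A with 4.7280.

4.73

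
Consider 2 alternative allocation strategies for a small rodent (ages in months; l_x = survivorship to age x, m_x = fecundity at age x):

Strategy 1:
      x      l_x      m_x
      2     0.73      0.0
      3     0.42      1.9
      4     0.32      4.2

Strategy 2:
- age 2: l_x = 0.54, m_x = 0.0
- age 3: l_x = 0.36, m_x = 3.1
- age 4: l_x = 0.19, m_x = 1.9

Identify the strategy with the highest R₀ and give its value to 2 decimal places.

2.14

Strategy 1: R₀ = 0.73×0.0 + 0.42×1.9 + 0.32×4.2 = 2.1420
Strategy 2: R₀ = 0.54×0.0 + 0.36×3.1 + 0.19×1.9 = 1.4770
Highest R₀: strategy 1 with 2.1420.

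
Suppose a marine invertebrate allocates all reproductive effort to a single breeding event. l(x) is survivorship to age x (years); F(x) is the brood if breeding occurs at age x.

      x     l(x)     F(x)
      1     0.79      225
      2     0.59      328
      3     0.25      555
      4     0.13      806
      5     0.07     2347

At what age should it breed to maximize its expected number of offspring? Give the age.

Expected offspring if breeding at age x = l(x) × F(x):
  age 1: 0.79 × 225 = 177.750
  age 2: 0.59 × 328 = 193.520
  age 3: 0.25 × 555 = 138.750
  age 4: 0.13 × 806 = 104.780
  age 5: 0.07 × 2347 = 164.290
Maximum at age 2 (193.520).

2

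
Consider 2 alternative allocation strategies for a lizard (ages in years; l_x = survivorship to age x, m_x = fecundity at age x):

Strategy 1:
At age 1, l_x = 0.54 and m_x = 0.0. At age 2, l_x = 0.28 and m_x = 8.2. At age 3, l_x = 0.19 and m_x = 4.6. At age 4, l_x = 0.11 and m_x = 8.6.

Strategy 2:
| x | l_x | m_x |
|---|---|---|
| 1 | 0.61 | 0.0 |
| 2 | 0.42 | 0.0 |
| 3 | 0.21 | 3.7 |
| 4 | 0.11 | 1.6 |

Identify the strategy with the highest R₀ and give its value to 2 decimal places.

Strategy 1: R₀ = 0.54×0.0 + 0.28×8.2 + 0.19×4.6 + 0.11×8.6 = 4.1160
Strategy 2: R₀ = 0.61×0.0 + 0.42×0.0 + 0.21×3.7 + 0.11×1.6 = 0.9530
Highest R₀: strategy 1 with 4.1160.

4.12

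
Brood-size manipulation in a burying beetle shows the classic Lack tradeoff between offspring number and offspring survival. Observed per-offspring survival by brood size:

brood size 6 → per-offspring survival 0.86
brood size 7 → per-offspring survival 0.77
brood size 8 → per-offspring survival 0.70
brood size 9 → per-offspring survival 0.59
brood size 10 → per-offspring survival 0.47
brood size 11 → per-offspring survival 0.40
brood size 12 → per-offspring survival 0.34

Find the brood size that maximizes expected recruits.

Expected recruits = c × s(c):
  c=6: 6 × 0.86 = 5.160
  c=7: 7 × 0.77 = 5.390
  c=8: 8 × 0.70 = 5.600
  c=9: 9 × 0.59 = 5.310
  c=10: 10 × 0.47 = 4.700
  c=11: 11 × 0.40 = 4.400
  c=12: 12 × 0.34 = 4.080
Maximum at c = 8 (5.600 recruits).

8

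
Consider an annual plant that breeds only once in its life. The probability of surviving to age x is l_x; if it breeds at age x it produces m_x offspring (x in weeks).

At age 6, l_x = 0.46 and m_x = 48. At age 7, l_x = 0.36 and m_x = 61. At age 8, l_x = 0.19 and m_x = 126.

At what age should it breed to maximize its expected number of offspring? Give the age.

8

Expected offspring if breeding at age x = l_x × m_x:
  age 6: 0.46 × 48 = 22.080
  age 7: 0.36 × 61 = 21.960
  age 8: 0.19 × 126 = 23.940
Maximum at age 8 (23.940).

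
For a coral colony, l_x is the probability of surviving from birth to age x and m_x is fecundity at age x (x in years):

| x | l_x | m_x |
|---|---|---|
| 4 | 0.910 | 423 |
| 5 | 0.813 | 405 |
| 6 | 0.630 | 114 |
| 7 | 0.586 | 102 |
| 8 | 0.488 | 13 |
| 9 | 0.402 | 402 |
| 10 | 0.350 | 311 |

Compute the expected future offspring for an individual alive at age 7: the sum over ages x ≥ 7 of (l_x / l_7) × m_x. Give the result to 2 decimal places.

l_7 = 0.586. Conditional survival from age 7 to x is l_x / l_7.
  x=7: (0.586/0.586) × 102 = 102.0000
  x=8: (0.488/0.586) × 13 = 10.8259
  x=9: (0.402/0.586) × 402 = 275.7747
  x=10: (0.350/0.586) × 311 = 185.7509
Sum = 102.0000 + 10.8259 + 275.7747 + 185.7509 = 574.3515

574.35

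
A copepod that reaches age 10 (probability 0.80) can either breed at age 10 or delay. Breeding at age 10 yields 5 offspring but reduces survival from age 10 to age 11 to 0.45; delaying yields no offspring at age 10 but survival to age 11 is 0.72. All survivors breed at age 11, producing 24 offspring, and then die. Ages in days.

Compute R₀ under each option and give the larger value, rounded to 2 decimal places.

breed at age 10: R₀ = 0.80 × (5 + 0.45 × 24) = 0.80 × 15.8000 = 12.6400
delay to age 11: R₀ = 0.80 × (0.72 × 24) = 0.80 × 17.2800 = 13.8240
Higher: delay to age 11 (13.8240).

13.82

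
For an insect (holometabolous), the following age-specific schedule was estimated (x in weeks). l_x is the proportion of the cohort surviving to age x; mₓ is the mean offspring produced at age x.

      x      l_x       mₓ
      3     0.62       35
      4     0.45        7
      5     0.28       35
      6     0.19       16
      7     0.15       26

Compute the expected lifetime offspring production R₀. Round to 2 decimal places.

R₀ = Σ l_x mₓ:
  age 3: 0.62 × 35 = 21.7000
  age 4: 0.45 × 7 = 3.1500
  age 5: 0.28 × 35 = 9.8000
  age 6: 0.19 × 16 = 3.0400
  age 7: 0.15 × 26 = 3.9000
R₀ = 21.7000 + 3.1500 + 9.8000 + 3.0400 + 3.9000 = 41.5900

41.59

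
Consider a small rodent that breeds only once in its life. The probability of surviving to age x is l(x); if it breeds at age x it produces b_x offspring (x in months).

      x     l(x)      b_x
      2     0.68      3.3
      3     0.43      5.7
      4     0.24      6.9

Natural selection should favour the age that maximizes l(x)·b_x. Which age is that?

Expected offspring if breeding at age x = l(x) × b_x:
  age 2: 0.68 × 3.3 = 2.244
  age 3: 0.43 × 5.7 = 2.451
  age 4: 0.24 × 6.9 = 1.656
Maximum at age 3 (2.451).

3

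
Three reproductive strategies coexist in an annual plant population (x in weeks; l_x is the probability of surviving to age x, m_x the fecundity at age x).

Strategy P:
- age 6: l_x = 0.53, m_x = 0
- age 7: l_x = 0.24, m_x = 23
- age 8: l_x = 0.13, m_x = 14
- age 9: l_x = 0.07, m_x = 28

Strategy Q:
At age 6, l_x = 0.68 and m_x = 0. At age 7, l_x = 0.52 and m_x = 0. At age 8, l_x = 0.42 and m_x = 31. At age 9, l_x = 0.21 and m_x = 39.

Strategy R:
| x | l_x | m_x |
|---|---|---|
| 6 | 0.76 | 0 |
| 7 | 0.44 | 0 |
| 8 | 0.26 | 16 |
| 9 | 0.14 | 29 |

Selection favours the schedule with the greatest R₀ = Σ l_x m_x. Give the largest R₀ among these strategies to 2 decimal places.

Strategy P: R₀ = 0.53×0 + 0.24×23 + 0.13×14 + 0.07×28 = 9.3000
Strategy Q: R₀ = 0.68×0 + 0.52×0 + 0.42×31 + 0.21×39 = 21.2100
Strategy R: R₀ = 0.76×0 + 0.44×0 + 0.26×16 + 0.14×29 = 8.2200
Highest R₀: strategy Q with 21.2100.

21.21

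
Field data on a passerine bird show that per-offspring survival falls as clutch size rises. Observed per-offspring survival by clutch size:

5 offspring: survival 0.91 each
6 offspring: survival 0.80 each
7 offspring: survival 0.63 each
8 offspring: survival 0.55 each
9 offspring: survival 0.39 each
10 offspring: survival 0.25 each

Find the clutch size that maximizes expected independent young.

6

Expected independent young = c × s(c):
  c=5: 5 × 0.91 = 4.550
  c=6: 6 × 0.80 = 4.800
  c=7: 7 × 0.63 = 4.410
  c=8: 8 × 0.55 = 4.400
  c=9: 9 × 0.39 = 3.510
  c=10: 10 × 0.25 = 2.500
Maximum at c = 6 (4.800 independent young).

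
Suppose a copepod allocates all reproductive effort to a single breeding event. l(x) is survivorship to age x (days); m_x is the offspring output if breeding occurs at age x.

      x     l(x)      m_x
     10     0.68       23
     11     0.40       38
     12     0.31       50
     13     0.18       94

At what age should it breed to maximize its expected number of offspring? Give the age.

Expected offspring if breeding at age x = l(x) × m_x:
  age 10: 0.68 × 23 = 15.640
  age 11: 0.40 × 38 = 15.200
  age 12: 0.31 × 50 = 15.500
  age 13: 0.18 × 94 = 16.920
Maximum at age 13 (16.920).

13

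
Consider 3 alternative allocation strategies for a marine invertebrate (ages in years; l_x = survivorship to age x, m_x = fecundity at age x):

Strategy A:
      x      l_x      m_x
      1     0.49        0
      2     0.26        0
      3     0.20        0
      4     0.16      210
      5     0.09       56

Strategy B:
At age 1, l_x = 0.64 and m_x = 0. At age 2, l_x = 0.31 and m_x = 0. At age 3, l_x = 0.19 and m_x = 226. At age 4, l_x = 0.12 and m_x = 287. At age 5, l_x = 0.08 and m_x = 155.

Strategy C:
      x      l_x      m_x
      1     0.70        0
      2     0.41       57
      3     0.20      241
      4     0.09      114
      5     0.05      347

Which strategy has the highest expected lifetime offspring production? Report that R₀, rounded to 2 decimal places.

99.18

Strategy A: R₀ = 0.49×0 + 0.26×0 + 0.20×0 + 0.16×210 + 0.09×56 = 38.6400
Strategy B: R₀ = 0.64×0 + 0.31×0 + 0.19×226 + 0.12×287 + 0.08×155 = 89.7800
Strategy C: R₀ = 0.70×0 + 0.41×57 + 0.20×241 + 0.09×114 + 0.05×347 = 99.1800
Highest R₀: strategy C with 99.1800.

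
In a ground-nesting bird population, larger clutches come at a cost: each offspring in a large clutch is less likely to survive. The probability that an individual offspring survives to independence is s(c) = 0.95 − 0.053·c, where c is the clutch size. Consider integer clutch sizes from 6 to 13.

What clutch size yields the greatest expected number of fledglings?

9

Expected fledglings = c × s(c):
  c=6: 6 × 0.632 = 3.792
  c=7: 7 × 0.579 = 4.053
  c=8: 8 × 0.526 = 4.208
  c=9: 9 × 0.473 = 4.257
  c=10: 10 × 0.420 = 4.200
  c=11: 11 × 0.367 = 4.037
  c=12: 12 × 0.314 = 3.768
  c=13: 13 × 0.261 = 3.393
Maximum at c = 9 (4.257 fledglings).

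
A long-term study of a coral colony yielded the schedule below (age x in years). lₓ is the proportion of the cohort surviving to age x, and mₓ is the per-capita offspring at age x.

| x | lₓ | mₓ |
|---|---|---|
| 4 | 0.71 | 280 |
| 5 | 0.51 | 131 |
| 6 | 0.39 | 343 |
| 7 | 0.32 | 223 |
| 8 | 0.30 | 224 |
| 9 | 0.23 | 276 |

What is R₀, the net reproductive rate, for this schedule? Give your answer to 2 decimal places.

R₀ = Σ lₓ mₓ:
  age 4: 0.71 × 280 = 198.8000
  age 5: 0.51 × 131 = 66.8100
  age 6: 0.39 × 343 = 133.7700
  age 7: 0.32 × 223 = 71.3600
  age 8: 0.30 × 224 = 67.2000
  age 9: 0.23 × 276 = 63.4800
R₀ = 198.8000 + 66.8100 + 133.7700 + 71.3600 + 67.2000 + 63.4800 = 601.4200

601.42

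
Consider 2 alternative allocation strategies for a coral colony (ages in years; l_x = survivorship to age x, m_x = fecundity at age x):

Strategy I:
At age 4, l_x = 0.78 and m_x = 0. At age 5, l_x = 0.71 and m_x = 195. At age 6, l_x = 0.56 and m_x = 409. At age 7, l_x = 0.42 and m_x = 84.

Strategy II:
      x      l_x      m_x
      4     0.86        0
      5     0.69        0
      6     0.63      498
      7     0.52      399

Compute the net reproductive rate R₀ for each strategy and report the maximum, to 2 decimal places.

521.22

Strategy I: R₀ = 0.78×0 + 0.71×195 + 0.56×409 + 0.42×84 = 402.7700
Strategy II: R₀ = 0.86×0 + 0.69×0 + 0.63×498 + 0.52×399 = 521.2200
Highest R₀: strategy II with 521.2200.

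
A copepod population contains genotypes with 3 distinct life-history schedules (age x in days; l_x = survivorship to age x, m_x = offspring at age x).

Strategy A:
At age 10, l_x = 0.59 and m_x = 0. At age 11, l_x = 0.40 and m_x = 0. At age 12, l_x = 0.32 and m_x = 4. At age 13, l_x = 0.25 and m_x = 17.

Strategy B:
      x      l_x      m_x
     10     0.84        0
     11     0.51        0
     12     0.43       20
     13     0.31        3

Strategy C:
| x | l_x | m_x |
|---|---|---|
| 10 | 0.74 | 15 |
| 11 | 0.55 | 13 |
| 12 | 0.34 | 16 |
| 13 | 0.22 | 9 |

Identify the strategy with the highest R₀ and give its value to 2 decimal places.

Strategy A: R₀ = 0.59×0 + 0.40×0 + 0.32×4 + 0.25×17 = 5.5300
Strategy B: R₀ = 0.84×0 + 0.51×0 + 0.43×20 + 0.31×3 = 9.5300
Strategy C: R₀ = 0.74×15 + 0.55×13 + 0.34×16 + 0.22×9 = 25.6700
Highest R₀: strategy C with 25.6700.

25.67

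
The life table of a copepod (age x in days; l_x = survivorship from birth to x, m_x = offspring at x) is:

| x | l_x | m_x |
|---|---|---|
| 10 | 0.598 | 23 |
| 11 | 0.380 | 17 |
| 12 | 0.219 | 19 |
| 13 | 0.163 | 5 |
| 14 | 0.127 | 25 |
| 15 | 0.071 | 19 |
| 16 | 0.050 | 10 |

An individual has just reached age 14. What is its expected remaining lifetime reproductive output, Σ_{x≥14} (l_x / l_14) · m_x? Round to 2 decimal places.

39.56

l_14 = 0.127. Conditional survival from age 14 to x is l_x / l_14.
  x=14: (0.127/0.127) × 25 = 25.0000
  x=15: (0.071/0.127) × 19 = 10.6220
  x=16: (0.050/0.127) × 10 = 3.9370
Sum = 25.0000 + 10.6220 + 3.9370 = 39.5591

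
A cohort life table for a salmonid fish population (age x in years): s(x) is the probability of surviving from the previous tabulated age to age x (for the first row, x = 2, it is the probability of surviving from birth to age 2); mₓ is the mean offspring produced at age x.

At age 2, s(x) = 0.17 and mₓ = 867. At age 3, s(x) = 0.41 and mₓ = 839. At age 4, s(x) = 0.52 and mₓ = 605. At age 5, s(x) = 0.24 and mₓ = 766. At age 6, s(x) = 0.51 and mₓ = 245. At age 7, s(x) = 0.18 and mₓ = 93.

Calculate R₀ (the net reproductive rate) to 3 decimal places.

235.620

Survivorship from birth: l_x = s_2·s_3·…·s_x.
  l_2 = 0.17000
  l_3 = 0.06970
  l_4 = 0.03624
  l_5 = 0.00870
  l_6 = 0.00444
  l_7 = 0.00080
R₀ = Σ l_x mₓ:
  age 2: 0.17000 × 867 = 147.3900
  age 3: 0.06970 × 839 = 58.4783
  age 4: 0.03624 × 605 = 21.9252
  age 5: 0.00870 × 766 = 6.6642
  age 6: 0.00444 × 245 = 1.0878
  age 7: 0.00080 × 93 = 0.0744
R₀ = 147.3900 + 58.4783 + 21.9252 + 6.6642 + 1.0878 + 0.0744 = 235.6199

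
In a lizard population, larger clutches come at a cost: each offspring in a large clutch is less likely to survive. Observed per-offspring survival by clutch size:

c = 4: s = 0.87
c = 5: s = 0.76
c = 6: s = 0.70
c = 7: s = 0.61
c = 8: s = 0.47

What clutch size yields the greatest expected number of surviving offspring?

Expected surviving offspring = c × s(c):
  c=4: 4 × 0.87 = 3.480
  c=5: 5 × 0.76 = 3.800
  c=6: 6 × 0.70 = 4.200
  c=7: 7 × 0.61 = 4.270
  c=8: 8 × 0.47 = 3.760
Maximum at c = 7 (4.270 surviving offspring).

7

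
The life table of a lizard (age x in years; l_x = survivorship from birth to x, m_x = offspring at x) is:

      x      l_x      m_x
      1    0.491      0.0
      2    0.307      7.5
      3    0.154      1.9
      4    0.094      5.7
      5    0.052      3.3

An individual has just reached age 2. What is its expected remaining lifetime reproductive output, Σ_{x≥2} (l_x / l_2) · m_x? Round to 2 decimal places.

10.76

l_2 = 0.307. Conditional survival from age 2 to x is l_x / l_2.
  x=2: (0.307/0.307) × 7.5 = 7.5000
  x=3: (0.154/0.307) × 1.9 = 0.9531
  x=4: (0.094/0.307) × 5.7 = 1.7453
  x=5: (0.052/0.307) × 3.3 = 0.5590
Sum = 7.5000 + 0.9531 + 1.7453 + 0.5590 = 10.7573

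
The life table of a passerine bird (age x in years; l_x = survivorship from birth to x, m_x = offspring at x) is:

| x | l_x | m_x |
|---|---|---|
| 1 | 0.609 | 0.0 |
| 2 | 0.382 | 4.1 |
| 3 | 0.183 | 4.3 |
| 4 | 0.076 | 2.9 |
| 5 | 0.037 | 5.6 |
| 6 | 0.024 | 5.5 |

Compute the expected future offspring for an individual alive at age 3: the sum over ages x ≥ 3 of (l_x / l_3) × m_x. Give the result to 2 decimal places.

l_3 = 0.183. Conditional survival from age 3 to x is l_x / l_3.
  x=3: (0.183/0.183) × 4.3 = 4.3000
  x=4: (0.076/0.183) × 2.9 = 1.2044
  x=5: (0.037/0.183) × 5.6 = 1.1322
  x=6: (0.024/0.183) × 5.5 = 0.7213
Sum = 4.3000 + 1.2044 + 1.1322 + 0.7213 = 7.3579

7.36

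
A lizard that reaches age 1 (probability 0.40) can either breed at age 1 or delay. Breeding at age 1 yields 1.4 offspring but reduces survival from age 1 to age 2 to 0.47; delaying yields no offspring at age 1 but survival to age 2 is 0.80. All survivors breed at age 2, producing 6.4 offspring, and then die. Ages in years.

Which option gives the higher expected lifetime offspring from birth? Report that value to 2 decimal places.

breed at age 1: R₀ = 0.40 × (1.4 + 0.47 × 6.4) = 0.40 × 4.4080 = 1.7632
delay to age 2: R₀ = 0.40 × (0.80 × 6.4) = 0.40 × 5.1200 = 2.0480
Higher: delay to age 2 (2.0480).

2.05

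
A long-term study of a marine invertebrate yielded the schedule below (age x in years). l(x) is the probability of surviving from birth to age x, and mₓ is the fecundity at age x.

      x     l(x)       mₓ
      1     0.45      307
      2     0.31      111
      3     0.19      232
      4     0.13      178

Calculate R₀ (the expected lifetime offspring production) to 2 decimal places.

R₀ = Σ l(x) mₓ:
  age 1: 0.45 × 307 = 138.1500
  age 2: 0.31 × 111 = 34.4100
  age 3: 0.19 × 232 = 44.0800
  age 4: 0.13 × 178 = 23.1400
R₀ = 138.1500 + 34.4100 + 44.0800 + 23.1400 = 239.7800

239.78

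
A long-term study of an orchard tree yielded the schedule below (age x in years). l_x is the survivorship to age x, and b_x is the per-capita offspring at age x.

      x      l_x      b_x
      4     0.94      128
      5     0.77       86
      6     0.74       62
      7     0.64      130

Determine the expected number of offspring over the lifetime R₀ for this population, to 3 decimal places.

R₀ = Σ l_x b_x:
  age 4: 0.94 × 128 = 120.3200
  age 5: 0.77 × 86 = 66.2200
  age 6: 0.74 × 62 = 45.8800
  age 7: 0.64 × 130 = 83.2000
R₀ = 120.3200 + 66.2200 + 45.8800 + 83.2000 = 315.6200

315.620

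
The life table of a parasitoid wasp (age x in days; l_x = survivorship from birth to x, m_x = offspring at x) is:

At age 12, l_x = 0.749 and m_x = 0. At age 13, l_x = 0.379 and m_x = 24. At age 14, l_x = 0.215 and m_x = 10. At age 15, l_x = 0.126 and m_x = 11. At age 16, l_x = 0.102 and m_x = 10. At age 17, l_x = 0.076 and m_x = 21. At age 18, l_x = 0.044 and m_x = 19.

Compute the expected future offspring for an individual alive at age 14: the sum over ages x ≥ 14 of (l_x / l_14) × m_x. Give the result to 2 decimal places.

32.50

l_14 = 0.215. Conditional survival from age 14 to x is l_x / l_14.
  x=14: (0.215/0.215) × 10 = 10.0000
  x=15: (0.126/0.215) × 11 = 6.4465
  x=16: (0.102/0.215) × 10 = 4.7442
  x=17: (0.076/0.215) × 21 = 7.4233
  x=18: (0.044/0.215) × 19 = 3.8884
Sum = 10.0000 + 6.4465 + 4.7442 + 7.4233 + 3.8884 = 32.5023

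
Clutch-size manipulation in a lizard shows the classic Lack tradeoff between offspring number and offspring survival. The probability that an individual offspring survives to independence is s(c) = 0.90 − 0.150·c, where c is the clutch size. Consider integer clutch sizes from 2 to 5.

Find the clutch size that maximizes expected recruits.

Expected recruits = c × s(c):
  c=2: 2 × 0.600 = 1.200
  c=3: 3 × 0.450 = 1.350
  c=4: 4 × 0.300 = 1.200
  c=5: 5 × 0.150 = 0.750
Maximum at c = 3 (1.350 recruits).

3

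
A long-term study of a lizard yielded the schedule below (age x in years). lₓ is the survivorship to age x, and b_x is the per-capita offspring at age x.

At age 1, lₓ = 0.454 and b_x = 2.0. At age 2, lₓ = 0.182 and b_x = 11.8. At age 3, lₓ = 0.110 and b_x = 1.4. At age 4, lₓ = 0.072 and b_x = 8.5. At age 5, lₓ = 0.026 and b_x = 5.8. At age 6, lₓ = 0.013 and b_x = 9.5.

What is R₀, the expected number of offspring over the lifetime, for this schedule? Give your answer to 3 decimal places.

R₀ = Σ lₓ b_x:
  age 1: 0.454 × 2.0 = 0.9080
  age 2: 0.182 × 11.8 = 2.1476
  age 3: 0.110 × 1.4 = 0.1540
  age 4: 0.072 × 8.5 = 0.6120
  age 5: 0.026 × 5.8 = 0.1508
  age 6: 0.013 × 9.5 = 0.1235
R₀ = 0.9080 + 2.1476 + 0.1540 + 0.6120 + 0.1508 + 0.1235 = 4.0959

4.096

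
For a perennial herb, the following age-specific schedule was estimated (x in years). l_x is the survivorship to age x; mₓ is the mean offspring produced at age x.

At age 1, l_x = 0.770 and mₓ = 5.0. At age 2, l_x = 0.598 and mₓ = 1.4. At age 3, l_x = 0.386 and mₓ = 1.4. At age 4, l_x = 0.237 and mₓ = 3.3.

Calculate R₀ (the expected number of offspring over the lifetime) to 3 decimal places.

R₀ = Σ l_x mₓ:
  age 1: 0.770 × 5.0 = 3.8500
  age 2: 0.598 × 1.4 = 0.8372
  age 3: 0.386 × 1.4 = 0.5404
  age 4: 0.237 × 3.3 = 0.7821
R₀ = 3.8500 + 0.8372 + 0.5404 + 0.7821 = 6.0097

6.010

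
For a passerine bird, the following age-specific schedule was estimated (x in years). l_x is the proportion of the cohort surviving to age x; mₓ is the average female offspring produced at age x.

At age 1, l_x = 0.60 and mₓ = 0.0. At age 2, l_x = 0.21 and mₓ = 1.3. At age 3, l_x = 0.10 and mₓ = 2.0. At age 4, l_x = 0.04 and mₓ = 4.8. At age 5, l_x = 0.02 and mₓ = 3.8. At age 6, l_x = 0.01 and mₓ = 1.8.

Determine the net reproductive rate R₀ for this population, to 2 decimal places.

R₀ = Σ l_x mₓ:
  age 1: 0.60 × 0.0 = 0.0000
  age 2: 0.21 × 1.3 = 0.2730
  age 3: 0.10 × 2.0 = 0.2000
  age 4: 0.04 × 4.8 = 0.1920
  age 5: 0.02 × 3.8 = 0.0760
  age 6: 0.01 × 1.8 = 0.0180
R₀ = 0.0000 + 0.2730 + 0.2000 + 0.1920 + 0.0760 + 0.0180 = 0.7590

0.76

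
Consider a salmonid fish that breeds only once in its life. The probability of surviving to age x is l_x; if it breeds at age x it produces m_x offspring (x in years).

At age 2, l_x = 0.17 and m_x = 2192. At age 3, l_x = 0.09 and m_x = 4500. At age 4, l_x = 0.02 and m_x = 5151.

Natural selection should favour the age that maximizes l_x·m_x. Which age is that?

Expected offspring if breeding at age x = l_x × m_x:
  age 2: 0.17 × 2192 = 372.640
  age 3: 0.09 × 4500 = 405.000
  age 4: 0.02 × 5151 = 103.020
Maximum at age 3 (405.000).

3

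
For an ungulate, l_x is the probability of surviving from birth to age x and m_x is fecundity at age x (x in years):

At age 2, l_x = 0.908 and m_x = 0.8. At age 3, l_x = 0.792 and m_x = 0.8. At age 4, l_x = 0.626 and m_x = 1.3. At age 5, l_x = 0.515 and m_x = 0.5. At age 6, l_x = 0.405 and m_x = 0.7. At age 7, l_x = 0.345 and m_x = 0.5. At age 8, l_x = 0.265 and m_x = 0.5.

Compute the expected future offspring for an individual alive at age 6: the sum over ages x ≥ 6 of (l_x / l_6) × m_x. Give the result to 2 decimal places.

1.45

l_6 = 0.405. Conditional survival from age 6 to x is l_x / l_6.
  x=6: (0.405/0.405) × 0.7 = 0.7000
  x=7: (0.345/0.405) × 0.5 = 0.4259
  x=8: (0.265/0.405) × 0.5 = 0.3272
Sum = 0.7000 + 0.4259 + 0.3272 = 1.4531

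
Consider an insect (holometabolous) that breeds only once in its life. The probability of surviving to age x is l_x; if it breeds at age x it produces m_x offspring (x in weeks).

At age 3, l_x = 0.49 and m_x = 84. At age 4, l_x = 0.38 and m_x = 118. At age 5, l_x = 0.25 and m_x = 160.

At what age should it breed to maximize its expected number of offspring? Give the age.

Expected offspring if breeding at age x = l_x × m_x:
  age 3: 0.49 × 84 = 41.160
  age 4: 0.38 × 118 = 44.840
  age 5: 0.25 × 160 = 40.000
Maximum at age 4 (44.840).

4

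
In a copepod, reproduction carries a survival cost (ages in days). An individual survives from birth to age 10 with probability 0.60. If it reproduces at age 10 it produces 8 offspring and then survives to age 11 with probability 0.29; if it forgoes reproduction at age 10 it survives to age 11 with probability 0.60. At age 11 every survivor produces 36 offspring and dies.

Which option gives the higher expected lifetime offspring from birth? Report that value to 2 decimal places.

breed at age 10: R₀ = 0.60 × (8 + 0.29 × 36) = 0.60 × 18.4400 = 11.0640
delay to age 11: R₀ = 0.60 × (0.60 × 36) = 0.60 × 21.6000 = 12.9600
Higher: delay to age 11 (12.9600).

12.96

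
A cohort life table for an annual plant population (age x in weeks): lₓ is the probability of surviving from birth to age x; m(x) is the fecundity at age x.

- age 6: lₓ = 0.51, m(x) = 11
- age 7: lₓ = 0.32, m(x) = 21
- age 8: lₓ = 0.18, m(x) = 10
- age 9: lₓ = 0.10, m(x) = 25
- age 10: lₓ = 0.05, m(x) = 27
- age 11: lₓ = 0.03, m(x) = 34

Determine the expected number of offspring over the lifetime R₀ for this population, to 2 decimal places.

19.00

R₀ = Σ lₓ m(x):
  age 6: 0.51 × 11 = 5.6100
  age 7: 0.32 × 21 = 6.7200
  age 8: 0.18 × 10 = 1.8000
  age 9: 0.10 × 25 = 2.5000
  age 10: 0.05 × 27 = 1.3500
  age 11: 0.03 × 34 = 1.0200
R₀ = 5.6100 + 6.7200 + 1.8000 + 2.5000 + 1.3500 + 1.0200 = 19.0000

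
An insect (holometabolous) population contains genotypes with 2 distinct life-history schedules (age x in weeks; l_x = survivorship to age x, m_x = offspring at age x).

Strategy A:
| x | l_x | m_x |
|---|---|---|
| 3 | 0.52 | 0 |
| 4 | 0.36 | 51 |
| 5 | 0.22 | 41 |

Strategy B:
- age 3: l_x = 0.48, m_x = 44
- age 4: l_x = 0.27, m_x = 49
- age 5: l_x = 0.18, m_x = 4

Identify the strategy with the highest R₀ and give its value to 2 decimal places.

35.07

Strategy A: R₀ = 0.52×0 + 0.36×51 + 0.22×41 = 27.3800
Strategy B: R₀ = 0.48×44 + 0.27×49 + 0.18×4 = 35.0700
Highest R₀: strategy B with 35.0700.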